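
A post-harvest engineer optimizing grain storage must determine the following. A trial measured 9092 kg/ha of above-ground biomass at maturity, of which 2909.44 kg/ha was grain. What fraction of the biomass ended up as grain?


HI = grain_yield / biomass
   = 2909.44 / 9092
   = 0.32


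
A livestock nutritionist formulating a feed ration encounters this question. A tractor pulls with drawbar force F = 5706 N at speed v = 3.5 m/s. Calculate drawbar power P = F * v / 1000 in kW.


P = F * v / 1000
  = 5706 * 3.5 / 1000
  = 19971 / 1000
  = 19.97 kW


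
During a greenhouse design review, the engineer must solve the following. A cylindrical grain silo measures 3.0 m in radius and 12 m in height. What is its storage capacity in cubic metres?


V = pi * r^2 * h
  = pi * 3.0^2 * 12
  = pi * 9 * 12
  = 339.29 m^3


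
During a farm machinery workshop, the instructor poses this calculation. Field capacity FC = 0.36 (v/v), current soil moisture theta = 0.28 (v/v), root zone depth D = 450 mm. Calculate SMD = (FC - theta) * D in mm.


SMD = (FC - theta) * D
    = (0.36 - 0.28) * 450
    = 0.080 * 450
    = 36 mm


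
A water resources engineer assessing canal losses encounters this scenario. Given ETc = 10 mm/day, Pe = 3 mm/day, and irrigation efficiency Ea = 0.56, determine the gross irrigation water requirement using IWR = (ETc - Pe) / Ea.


IWR = (ETc - Pe) / Ea
    = (10 - 3) / 0.56
    = 7 / 0.56
    = 12.50 mm/day


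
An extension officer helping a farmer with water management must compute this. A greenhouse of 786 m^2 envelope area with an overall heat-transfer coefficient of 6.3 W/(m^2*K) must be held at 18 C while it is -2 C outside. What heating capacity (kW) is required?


dT = 18 - (-2) = 20 K
Q = U * A * dT
  = 6.3 * 786 * 20
  = 99036 W = 99.04 kW


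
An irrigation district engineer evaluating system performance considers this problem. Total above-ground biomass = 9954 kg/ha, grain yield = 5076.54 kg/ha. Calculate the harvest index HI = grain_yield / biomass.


HI = grain_yield / biomass
   = 5076.54 / 9954
   = 0.51


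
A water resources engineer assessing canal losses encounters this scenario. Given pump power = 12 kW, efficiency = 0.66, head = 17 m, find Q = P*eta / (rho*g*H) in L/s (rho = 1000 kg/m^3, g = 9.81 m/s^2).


Q = (P * 1000 * eta) / (rho * g * H)
  = (12 * 1000 * 0.66) / (1000 * 9.81 * 17)
  = 7920 / 166770
  = 0.04749 m^3/s = 47.49 L/s


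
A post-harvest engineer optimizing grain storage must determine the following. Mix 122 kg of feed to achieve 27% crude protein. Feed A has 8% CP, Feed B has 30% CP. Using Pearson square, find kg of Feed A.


parts_A = CP_b - target = 30 - 27 = 3
parts_B = target - CP_a = 27 - 8 = 19
total_parts = 3 + 19 = 22
Feed A = 122 * 3 / 22 = 16.64 kg
Feed B = 122 * 19 / 22 = 105.36 kg

16.64 kg


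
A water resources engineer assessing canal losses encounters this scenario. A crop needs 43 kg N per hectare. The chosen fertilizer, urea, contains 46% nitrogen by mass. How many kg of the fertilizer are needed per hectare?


Rate = N_required / (N_content / 100)
     = 43 / (46 / 100)
     = 43 / 0.46
     = 93.48 kg/ha


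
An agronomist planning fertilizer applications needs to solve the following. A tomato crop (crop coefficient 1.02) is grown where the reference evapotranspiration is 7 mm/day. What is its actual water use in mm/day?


ETc = Kc * ET0
    = 1.02 * 7
    = 7.14 mm/day


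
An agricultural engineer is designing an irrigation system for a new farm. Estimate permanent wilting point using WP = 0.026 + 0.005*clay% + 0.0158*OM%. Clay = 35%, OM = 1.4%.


WP = 0.026 + 0.005*35 + 0.0158*1.4
   = 0.026 + 0.1750 + 0.0221
   = 0.2231


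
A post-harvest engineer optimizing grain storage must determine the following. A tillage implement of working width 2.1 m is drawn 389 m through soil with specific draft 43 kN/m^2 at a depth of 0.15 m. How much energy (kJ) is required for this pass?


E = k * d * w * L
  = 43 * 0.15 * 2.1 * 389
  = 5269.01 kJ


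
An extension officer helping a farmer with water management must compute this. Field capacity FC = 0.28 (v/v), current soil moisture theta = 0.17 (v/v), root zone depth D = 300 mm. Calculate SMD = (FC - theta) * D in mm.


SMD = (FC - theta) * D
    = (0.28 - 0.17) * 300
    = 0.110 * 300
    = 33 mm


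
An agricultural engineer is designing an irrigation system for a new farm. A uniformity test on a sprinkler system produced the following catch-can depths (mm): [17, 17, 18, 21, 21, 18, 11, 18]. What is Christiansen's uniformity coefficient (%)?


xbar = 141 / 8 = 17.625
sum|xi - xbar| = 15.750
CU = 100 * (1 - 15.750 / (8 * 17.625))
   = 100 * (1 - 0.1117)
   = 88.83%


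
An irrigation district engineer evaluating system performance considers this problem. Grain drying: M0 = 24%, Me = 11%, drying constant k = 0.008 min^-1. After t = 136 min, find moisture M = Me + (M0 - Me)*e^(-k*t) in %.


M = Me + (M0 - Me) * e^(-k*t)
  = 11 + (24 - 11) * e^(-0.008*136)
  = 11 + 13 * e^(-1.088)
  = 11 + 13 * 0.33689
  = 11 + 4.3796
  = 15.38%


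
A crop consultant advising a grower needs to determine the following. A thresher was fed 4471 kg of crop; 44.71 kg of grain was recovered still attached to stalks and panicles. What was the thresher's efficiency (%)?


eta = (total - unthreshed) / total * 100
    = (4471 - 44.71) / 4471 * 100
    = 4426.29 / 4471 * 100
    = 99%


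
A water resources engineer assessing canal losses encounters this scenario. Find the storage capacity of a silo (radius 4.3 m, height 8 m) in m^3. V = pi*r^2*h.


V = pi * r^2 * h
  = pi * 4.3^2 * 8
  = pi * 18.49 * 8
  = 464.70 m^3


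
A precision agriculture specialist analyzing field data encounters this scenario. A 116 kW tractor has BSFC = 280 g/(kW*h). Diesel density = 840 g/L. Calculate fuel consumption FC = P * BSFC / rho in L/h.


FC = P * BSFC / rho_fuel
   = 116 * 280 / 840
   = 32480 / 840
   = 38.67 L/h


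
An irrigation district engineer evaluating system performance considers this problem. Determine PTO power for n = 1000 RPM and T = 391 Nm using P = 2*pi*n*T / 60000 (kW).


P = 2*pi*n*T / 60000
  = 2*pi * 1000 * 391 / 60000
  = 2456725.46 / 60000
  = 40.95 kW


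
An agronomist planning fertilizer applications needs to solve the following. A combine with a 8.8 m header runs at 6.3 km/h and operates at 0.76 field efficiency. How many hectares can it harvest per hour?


C = w * v * eta_f / 10
  = 8.8 * 6.3 * 0.76 / 10
  = 42.13 / 10
  = 4.21 ha/h


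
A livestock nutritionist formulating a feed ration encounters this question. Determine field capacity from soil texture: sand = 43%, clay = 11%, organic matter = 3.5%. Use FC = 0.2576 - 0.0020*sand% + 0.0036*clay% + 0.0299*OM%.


FC = 0.2576 - 0.0020*43 + 0.0036*11 + 0.0299*3.5
   = 0.2576 - 0.0860 + 0.0396 + 0.1047
   = 0.3159


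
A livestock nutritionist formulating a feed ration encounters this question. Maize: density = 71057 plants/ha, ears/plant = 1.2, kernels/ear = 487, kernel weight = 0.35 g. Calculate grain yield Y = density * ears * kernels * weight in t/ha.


Y = density * ears * kernels * kw
  = 71057 * 1.2 * 487 * 0.35 g/ha
  = 14533998.78 g/ha
  = 14534.00 kg/ha = 14.53 t/ha


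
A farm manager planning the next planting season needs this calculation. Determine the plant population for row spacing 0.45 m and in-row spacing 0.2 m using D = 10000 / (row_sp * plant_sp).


D = 10000 / (row_sp * plant_sp)
  = 10000 / (0.45 * 0.2)
  = 10000 / 0.0900
  = 111111.11 plants/ha


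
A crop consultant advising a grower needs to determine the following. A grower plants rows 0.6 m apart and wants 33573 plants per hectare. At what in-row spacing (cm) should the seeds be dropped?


spacing = 10000 / (row_sp * density)
        = 10000 / (0.6 * 33573)
        = 10000 / 20143.80
        = 0.49643 m = 49.64 cm


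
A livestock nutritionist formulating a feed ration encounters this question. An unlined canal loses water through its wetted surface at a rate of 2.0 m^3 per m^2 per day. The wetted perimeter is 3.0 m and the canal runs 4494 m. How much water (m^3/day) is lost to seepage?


S = C * P * L
  = 2.0 * 3.0 * 4494
  = 26964 m^3/day


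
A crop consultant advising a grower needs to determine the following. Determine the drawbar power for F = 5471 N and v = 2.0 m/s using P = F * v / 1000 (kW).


P = F * v / 1000
  = 5471 * 2.0 / 1000
  = 10942 / 1000
  = 10.94 kW


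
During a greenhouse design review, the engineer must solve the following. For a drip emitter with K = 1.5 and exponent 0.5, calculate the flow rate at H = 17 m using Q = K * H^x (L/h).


Q = K * H^x
  = 1.5 * 17^0.5
  = 1.5 * 4.1231
  = 6.18 L/h


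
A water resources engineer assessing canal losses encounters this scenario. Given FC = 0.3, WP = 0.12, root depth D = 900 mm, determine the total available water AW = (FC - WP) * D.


AW = (FC - WP) * D
   = (0.3 - 0.12) * 900
   = 0.18 * 900
   = 162 mm


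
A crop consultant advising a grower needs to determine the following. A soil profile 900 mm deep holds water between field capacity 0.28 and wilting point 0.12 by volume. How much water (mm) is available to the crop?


AW = (FC - WP) * D
   = (0.28 - 0.12) * 900
   = 0.16 * 900
   = 144 mm


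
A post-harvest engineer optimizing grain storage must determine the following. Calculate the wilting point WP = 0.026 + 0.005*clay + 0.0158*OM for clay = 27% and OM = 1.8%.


WP = 0.026 + 0.005*27 + 0.0158*1.8
   = 0.026 + 0.1350 + 0.0284
   = 0.1894


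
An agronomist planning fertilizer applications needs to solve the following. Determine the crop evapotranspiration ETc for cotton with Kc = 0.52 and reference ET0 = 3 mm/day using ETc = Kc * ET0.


ETc = Kc * ET0
    = 0.52 * 3
    = 1.56 mm/day


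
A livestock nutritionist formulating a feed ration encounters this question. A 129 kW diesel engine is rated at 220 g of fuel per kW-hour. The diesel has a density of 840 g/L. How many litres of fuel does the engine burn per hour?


FC = P * BSFC / rho_fuel
   = 129 * 220 / 840
   = 28380 / 840
   = 33.79 L/h


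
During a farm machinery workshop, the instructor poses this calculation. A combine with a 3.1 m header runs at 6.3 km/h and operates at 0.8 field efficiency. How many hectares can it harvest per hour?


C = w * v * eta_f / 10
  = 3.1 * 6.3 * 0.8 / 10
  = 15.62 / 10
  = 1.56 ha/h


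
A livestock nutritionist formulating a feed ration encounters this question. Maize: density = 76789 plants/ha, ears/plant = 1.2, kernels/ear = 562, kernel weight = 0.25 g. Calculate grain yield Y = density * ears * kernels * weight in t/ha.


Y = density * ears * kernels * kw
  = 76789 * 1.2 * 562 * 0.25 g/ha
  = 12946625.40 g/ha
  = 12946.63 kg/ha = 12.95 t/ha


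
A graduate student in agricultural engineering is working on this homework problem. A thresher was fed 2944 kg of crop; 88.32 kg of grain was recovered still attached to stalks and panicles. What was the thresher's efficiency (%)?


eta = (total - unthreshed) / total * 100
    = (2944 - 88.32) / 2944 * 100
    = 2855.68 / 2944 * 100
    = 97%


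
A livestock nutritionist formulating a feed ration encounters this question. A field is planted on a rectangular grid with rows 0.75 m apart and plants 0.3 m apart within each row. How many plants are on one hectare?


D = 10000 / (row_sp * plant_sp)
  = 10000 / (0.75 * 0.3)
  = 10000 / 0.2250
  = 44444.44 plants/ha


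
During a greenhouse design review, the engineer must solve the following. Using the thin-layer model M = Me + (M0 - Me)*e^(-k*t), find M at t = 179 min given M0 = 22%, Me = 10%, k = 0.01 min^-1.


M = Me + (M0 - Me) * e^(-k*t)
  = 10 + (22 - 10) * e^(-0.01*179)
  = 10 + 12 * e^(-1.790)
  = 10 + 12 * 0.16696
  = 10 + 2.0035
  = 12.00%


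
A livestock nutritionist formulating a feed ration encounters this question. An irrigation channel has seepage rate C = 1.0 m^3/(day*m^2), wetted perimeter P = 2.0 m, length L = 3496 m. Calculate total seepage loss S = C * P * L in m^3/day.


S = C * P * L
  = 1.0 * 2.0 * 3496
  = 6992 m^3/day


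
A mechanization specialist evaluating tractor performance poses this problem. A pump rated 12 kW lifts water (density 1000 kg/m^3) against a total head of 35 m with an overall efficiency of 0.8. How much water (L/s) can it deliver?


Q = (P * 1000 * eta) / (rho * g * H)
  = (12 * 1000 * 0.8) / (1000 * 9.81 * 35)
  = 9600 / 343350
  = 0.02796 m^3/s = 27.96 L/s


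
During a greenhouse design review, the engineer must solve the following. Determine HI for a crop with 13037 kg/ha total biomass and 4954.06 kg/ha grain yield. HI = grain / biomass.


HI = grain_yield / biomass
   = 4954.06 / 13037
   = 0.38


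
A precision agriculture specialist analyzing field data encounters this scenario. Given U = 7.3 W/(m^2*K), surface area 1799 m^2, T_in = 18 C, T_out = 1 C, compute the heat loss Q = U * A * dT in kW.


dT = 18 - (1) = 17 K
Q = U * A * dT
  = 7.3 * 1799 * 17
  = 223255.90 W = 223.26 kW


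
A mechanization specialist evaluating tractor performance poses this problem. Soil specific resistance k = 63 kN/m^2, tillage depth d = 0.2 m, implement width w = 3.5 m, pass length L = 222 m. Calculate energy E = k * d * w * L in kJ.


E = k * d * w * L
  = 63 * 0.2 * 3.5 * 222
  = 9790.20 kJ


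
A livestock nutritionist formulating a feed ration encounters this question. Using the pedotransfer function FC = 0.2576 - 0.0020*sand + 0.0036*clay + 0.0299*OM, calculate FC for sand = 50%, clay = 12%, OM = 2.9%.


FC = 0.2576 - 0.0020*50 + 0.0036*12 + 0.0299*2.9
   = 0.2576 - 0.1000 + 0.0432 + 0.0867
   = 0.2875


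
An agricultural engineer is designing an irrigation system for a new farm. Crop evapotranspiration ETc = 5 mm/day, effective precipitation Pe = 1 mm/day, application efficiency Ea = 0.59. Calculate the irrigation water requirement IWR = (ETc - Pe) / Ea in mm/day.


IWR = (ETc - Pe) / Ea
    = (5 - 1) / 0.59
    = 4 / 0.59
    = 6.78 mm/day


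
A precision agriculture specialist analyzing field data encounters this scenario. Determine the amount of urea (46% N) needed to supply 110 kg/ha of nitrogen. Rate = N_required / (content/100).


Rate = N_required / (N_content / 100)
     = 110 / (46 / 100)
     = 110 / 0.46
     = 239.13 kg/ha


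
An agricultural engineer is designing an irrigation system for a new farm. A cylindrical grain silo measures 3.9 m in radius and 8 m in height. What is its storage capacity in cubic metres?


V = pi * r^2 * h
  = pi * 3.9^2 * 8
  = pi * 15.21 * 8
  = 382.27 m^3


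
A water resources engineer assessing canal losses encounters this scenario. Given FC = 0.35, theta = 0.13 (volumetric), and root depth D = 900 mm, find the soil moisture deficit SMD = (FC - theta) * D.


SMD = (FC - theta) * D
    = (0.35 - 0.13) * 900
    = 0.220 * 900
    = 198 mm


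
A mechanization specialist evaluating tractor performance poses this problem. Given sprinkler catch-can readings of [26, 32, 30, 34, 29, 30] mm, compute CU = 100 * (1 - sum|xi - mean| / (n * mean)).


xbar = 181 / 6 = 30.167
sum|xi - xbar| = 11.333
CU = 100 * (1 - 11.333 / (6 * 30.167))
   = 100 * (1 - 0.0626)
   = 93.74%


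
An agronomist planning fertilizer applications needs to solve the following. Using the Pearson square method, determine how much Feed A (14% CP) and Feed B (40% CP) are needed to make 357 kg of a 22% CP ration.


parts_A = CP_b - target = 40 - 22 = 18
parts_B = target - CP_a = 22 - 14 = 8
total_parts = 18 + 8 = 26
Feed A = 357 * 18 / 26 = 247.15 kg
Feed B = 357 * 8 / 26 = 109.85 kg

247.15 kg


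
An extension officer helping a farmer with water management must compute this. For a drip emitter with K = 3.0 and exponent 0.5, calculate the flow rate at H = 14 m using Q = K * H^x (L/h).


Q = K * H^x
  = 3.0 * 14^0.5
  = 3.0 * 3.7417
  = 11.22 L/h


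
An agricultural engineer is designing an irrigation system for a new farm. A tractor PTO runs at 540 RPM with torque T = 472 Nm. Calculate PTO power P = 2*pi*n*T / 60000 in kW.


P = 2*pi*n*T / 60000
  = 2*pi * 540 * 472 / 60000
  = 1601458.27 / 60000
  = 26.69 kW


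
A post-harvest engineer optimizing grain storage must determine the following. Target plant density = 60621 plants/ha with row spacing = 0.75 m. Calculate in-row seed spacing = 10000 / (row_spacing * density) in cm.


spacing = 10000 / (row_sp * density)
        = 10000 / (0.75 * 60621)
        = 10000 / 45465.75
        = 0.21995 m = 21.99 cm


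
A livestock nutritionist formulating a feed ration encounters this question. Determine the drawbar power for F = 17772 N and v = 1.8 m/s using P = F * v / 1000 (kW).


P = F * v / 1000
  = 17772 * 1.8 / 1000
  = 31989.60 / 1000
  = 31.99 kW


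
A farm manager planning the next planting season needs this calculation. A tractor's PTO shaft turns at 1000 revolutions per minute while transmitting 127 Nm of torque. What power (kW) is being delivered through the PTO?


P = 2*pi*n*T / 60000
  = 2*pi * 1000 * 127 / 60000
  = 797964.53 / 60000
  = 13.30 kW


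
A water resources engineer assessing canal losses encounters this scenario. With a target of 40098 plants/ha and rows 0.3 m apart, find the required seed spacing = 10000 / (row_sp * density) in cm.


spacing = 10000 / (row_sp * density)
        = 10000 / (0.3 * 40098)
        = 10000 / 12029.40
        = 0.83130 m = 83.13 cm


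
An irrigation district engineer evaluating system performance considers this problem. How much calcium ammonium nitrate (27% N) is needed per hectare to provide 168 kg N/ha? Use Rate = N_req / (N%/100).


Rate = N_required / (N_content / 100)
     = 168 / (27 / 100)
     = 168 / 0.27
     = 622.22 kg/ha


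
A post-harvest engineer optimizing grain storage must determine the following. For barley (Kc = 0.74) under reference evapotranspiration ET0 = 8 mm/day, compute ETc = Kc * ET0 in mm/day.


ETc = Kc * ET0
    = 0.74 * 8
    = 5.92 mm/day


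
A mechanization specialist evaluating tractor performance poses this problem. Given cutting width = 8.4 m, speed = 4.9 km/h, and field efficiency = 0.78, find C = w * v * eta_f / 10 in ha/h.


C = w * v * eta_f / 10
  = 8.4 * 4.9 * 0.78 / 10
  = 32.10 / 10
  = 3.21 ha/h


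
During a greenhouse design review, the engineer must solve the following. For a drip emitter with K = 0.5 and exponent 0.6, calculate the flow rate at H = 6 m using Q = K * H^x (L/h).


Q = K * H^x
  = 0.5 * 6^0.6
  = 0.5 * 2.9302
  = 1.47 L/h


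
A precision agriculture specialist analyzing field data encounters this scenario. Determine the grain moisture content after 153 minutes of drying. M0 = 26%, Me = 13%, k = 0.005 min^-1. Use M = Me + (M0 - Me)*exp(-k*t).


M = Me + (M0 - Me) * e^(-k*t)
  = 13 + (26 - 13) * e^(-0.005*153)
  = 13 + 13 * e^(-0.765)
  = 13 + 13 * 0.46533
  = 13 + 6.0493
  = 19.05%


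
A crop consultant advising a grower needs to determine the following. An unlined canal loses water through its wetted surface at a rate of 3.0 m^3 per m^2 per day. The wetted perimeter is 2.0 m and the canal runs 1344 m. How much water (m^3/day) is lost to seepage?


S = C * P * L
  = 3.0 * 2.0 * 1344
  = 8064 m^3/day


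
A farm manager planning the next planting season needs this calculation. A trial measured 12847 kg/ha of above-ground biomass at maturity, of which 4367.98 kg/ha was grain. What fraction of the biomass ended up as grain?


HI = grain_yield / biomass
   = 4367.98 / 12847
   = 0.34


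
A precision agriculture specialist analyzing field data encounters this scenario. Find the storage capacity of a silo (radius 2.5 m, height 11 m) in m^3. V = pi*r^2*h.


V = pi * r^2 * h
  = pi * 2.5^2 * 11
  = pi * 6.25 * 11
  = 215.98 m^3


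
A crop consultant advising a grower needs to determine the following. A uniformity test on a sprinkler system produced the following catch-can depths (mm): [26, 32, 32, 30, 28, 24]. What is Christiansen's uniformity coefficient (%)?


xbar = 172 / 6 = 28.667
sum|xi - xbar| = 16
CU = 100 * (1 - 16 / (6 * 28.667))
   = 100 * (1 - 0.0930)
   = 90.70%


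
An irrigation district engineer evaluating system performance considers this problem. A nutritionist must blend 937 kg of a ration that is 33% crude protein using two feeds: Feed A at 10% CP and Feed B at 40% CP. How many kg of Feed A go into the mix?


parts_A = CP_b - target = 40 - 33 = 7
parts_B = target - CP_a = 33 - 10 = 23
total_parts = 7 + 23 = 30
Feed A = 937 * 7 / 30 = 218.63 kg
Feed B = 937 * 23 / 30 = 718.37 kg

218.63 kg


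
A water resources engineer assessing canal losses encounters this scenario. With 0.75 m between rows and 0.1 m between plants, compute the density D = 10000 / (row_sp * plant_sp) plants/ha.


D = 10000 / (row_sp * plant_sp)
  = 10000 / (0.75 * 0.1)
  = 10000 / 0.0750
  = 133333.33 plants/ha


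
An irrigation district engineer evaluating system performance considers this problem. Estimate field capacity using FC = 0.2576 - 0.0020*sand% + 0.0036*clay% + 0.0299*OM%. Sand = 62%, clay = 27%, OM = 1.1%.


FC = 0.2576 - 0.0020*62 + 0.0036*27 + 0.0299*1.1
   = 0.2576 - 0.1240 + 0.0972 + 0.0329
   = 0.2637


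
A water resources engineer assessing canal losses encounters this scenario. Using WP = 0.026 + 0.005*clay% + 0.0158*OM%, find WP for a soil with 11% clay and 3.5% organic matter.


WP = 0.026 + 0.005*11 + 0.0158*3.5
   = 0.026 + 0.0550 + 0.0553
   = 0.1363


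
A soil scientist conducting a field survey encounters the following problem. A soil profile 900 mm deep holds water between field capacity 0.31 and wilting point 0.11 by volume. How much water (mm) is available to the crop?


AW = (FC - WP) * D
   = (0.31 - 0.11) * 900
   = 0.20 * 900
   = 180 mm


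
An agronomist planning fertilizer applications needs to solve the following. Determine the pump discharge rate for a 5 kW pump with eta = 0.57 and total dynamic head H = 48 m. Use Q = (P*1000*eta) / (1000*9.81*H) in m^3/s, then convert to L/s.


Q = (P * 1000 * eta) / (rho * g * H)
  = (5 * 1000 * 0.57) / (1000 * 9.81 * 48)
  = 2850 / 470880
  = 0.00605 m^3/s = 6.05 L/s


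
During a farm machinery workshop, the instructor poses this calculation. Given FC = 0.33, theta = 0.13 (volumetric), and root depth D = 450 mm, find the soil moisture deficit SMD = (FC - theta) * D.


SMD = (FC - theta) * D
    = (0.33 - 0.13) * 450
    = 0.200 * 450
    = 90 mm


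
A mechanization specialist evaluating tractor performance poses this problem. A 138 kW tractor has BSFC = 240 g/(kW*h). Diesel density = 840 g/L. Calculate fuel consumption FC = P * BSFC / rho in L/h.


FC = P * BSFC / rho_fuel
   = 138 * 240 / 840
   = 33120 / 840
   = 39.43 L/h


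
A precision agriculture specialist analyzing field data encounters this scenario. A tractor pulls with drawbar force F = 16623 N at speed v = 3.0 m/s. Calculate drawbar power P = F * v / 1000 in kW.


P = F * v / 1000
  = 16623 * 3.0 / 1000
  = 49869 / 1000
  = 49.87 kW


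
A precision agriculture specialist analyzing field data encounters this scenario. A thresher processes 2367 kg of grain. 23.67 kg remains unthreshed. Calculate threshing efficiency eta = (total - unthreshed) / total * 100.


eta = (total - unthreshed) / total * 100
    = (2367 - 23.67) / 2367 * 100
    = 2343.33 / 2367 * 100
    = 99%


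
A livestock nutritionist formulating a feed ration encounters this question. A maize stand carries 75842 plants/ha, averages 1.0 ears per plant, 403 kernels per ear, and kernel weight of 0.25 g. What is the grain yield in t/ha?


Y = density * ears * kernels * kw
  = 75842 * 1.0 * 403 * 0.25 g/ha
  = 7641081.50 g/ha
  = 7641.08 kg/ha = 7.64 t/ha


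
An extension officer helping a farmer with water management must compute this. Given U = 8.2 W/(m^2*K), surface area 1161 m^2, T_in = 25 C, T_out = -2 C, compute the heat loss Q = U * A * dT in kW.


dT = 25 - (-2) = 27 K
Q = U * A * dT
  = 8.2 * 1161 * 27
  = 257045.40 W = 257.05 kW


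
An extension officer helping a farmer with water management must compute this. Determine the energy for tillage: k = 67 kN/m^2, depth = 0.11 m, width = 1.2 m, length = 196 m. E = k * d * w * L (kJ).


E = k * d * w * L
  = 67 * 0.11 * 1.2 * 196
  = 1733.42 kJ


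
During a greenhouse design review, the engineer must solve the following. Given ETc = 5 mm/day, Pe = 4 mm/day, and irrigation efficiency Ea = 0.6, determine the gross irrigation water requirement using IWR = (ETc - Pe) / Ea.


IWR = (ETc - Pe) / Ea
    = (5 - 4) / 0.6
    = 1 / 0.6
    = 1.67 mm/day


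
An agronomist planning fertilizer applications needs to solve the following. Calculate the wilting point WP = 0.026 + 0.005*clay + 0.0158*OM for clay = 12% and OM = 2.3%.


WP = 0.026 + 0.005*12 + 0.0158*2.3
   = 0.026 + 0.0600 + 0.0363
   = 0.1223


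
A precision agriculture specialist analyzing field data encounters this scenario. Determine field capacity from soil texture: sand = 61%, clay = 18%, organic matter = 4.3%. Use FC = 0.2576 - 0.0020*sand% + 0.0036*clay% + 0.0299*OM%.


FC = 0.2576 - 0.0020*61 + 0.0036*18 + 0.0299*4.3
   = 0.2576 - 0.1220 + 0.0648 + 0.1286
   = 0.3290


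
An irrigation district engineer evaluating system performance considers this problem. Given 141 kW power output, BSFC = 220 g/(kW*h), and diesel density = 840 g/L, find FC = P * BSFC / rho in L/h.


FC = P * BSFC / rho_fuel
   = 141 * 220 / 840
   = 31020 / 840
   = 36.93 L/h


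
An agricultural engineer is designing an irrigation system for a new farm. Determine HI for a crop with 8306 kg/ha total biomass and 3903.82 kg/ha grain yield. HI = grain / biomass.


HI = grain_yield / biomass
   = 3903.82 / 8306
   = 0.47


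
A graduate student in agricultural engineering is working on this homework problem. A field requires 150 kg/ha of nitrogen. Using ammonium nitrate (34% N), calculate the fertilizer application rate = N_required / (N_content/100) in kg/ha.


Rate = N_required / (N_content / 100)
     = 150 / (34 / 100)
     = 150 / 0.34
     = 441.18 kg/ha


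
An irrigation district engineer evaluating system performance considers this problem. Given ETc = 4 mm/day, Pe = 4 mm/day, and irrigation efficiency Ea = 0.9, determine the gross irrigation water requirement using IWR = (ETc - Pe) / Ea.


IWR = (ETc - Pe) / Ea
    = (4 - 4) / 0.9
    = 0 / 0.9
    = 0 mm/day


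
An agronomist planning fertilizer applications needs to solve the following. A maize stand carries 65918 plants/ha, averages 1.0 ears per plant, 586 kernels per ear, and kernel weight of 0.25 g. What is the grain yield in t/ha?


Y = density * ears * kernels * kw
  = 65918 * 1.0 * 586 * 0.25 g/ha
  = 9656987 g/ha
  = 9656.99 kg/ha = 9.66 t/ha


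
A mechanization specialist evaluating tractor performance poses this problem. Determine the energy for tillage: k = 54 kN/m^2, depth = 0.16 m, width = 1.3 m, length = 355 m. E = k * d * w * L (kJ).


E = k * d * w * L
  = 54 * 0.16 * 1.3 * 355
  = 3987.36 kJ


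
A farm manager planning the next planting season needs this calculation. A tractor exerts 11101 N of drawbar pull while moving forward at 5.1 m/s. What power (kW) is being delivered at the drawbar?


P = F * v / 1000
  = 11101 * 5.1 / 1000
  = 56615.10 / 1000
  = 56.62 kW


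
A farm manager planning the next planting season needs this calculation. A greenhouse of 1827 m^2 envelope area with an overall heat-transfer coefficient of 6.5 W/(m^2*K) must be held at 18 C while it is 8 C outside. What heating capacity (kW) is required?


dT = 18 - (8) = 10 K
Q = U * A * dT
  = 6.5 * 1827 * 10
  = 118755 W = 118.76 kW


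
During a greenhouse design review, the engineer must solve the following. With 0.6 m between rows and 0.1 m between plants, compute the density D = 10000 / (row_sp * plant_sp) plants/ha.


D = 10000 / (row_sp * plant_sp)
  = 10000 / (0.6 * 0.1)
  = 10000 / 0.0600
  = 166666.67 plants/ha


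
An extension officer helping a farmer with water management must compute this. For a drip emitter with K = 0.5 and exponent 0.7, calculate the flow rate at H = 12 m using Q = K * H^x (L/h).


Q = K * H^x
  = 0.5 * 12^0.7
  = 0.5 * 5.6941
  = 2.85 L/h


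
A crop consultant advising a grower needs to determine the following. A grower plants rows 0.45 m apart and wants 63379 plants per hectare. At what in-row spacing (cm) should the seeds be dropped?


spacing = 10000 / (row_sp * density)
        = 10000 / (0.45 * 63379)
        = 10000 / 28520.55
        = 0.35062 m = 35.06 cm


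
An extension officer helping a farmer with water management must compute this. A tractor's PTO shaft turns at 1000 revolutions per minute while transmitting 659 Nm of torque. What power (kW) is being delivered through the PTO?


P = 2*pi*n*T / 60000
  = 2*pi * 1000 * 659 / 60000
  = 4140619.12 / 60000
  = 69.01 kW


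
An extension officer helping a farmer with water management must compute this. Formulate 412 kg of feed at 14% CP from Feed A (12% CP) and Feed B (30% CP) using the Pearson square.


parts_A = CP_b - target = 30 - 14 = 16
parts_B = target - CP_a = 14 - 12 = 2
total_parts = 16 + 2 = 18
Feed A = 412 * 16 / 18 = 366.22 kg
Feed B = 412 * 2 / 18 = 45.78 kg

366.22 kg


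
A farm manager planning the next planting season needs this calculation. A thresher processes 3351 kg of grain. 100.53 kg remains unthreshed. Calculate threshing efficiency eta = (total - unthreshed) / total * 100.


eta = (total - unthreshed) / total * 100
    = (3351 - 100.53) / 3351 * 100
    = 3250.47 / 3351 * 100
    = 97%


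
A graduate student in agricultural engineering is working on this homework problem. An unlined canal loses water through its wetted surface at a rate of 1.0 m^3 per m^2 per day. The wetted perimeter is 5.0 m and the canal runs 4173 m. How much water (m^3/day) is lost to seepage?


S = C * P * L
  = 1.0 * 5.0 * 4173
  = 20865 m^3/day


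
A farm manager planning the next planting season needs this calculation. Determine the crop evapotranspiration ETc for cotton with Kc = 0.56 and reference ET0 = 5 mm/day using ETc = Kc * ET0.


ETc = Kc * ET0
    = 0.56 * 5
    = 2.80 mm/day


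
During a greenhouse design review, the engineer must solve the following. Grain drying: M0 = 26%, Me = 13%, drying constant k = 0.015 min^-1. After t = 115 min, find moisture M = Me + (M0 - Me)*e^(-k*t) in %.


M = Me + (M0 - Me) * e^(-k*t)
  = 13 + (26 - 13) * e^(-0.015*115)
  = 13 + 13 * e^(-1.725)
  = 13 + 13 * 0.17817
  = 13 + 2.3162
  = 15.32%


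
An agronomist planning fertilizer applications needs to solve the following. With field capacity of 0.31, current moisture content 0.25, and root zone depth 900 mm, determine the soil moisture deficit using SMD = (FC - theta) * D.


SMD = (FC - theta) * D
    = (0.31 - 0.25) * 900
    = 0.060 * 900
    = 54 mm


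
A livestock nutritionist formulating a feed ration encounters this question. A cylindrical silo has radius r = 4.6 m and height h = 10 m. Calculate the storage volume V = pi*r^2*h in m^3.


V = pi * r^2 * h
  = pi * 4.6^2 * 10
  = pi * 21.16 * 10
  = 664.76 m^3


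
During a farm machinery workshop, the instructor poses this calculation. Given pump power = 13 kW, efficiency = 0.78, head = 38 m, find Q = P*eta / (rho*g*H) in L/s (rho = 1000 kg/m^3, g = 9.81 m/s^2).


Q = (P * 1000 * eta) / (rho * g * H)
  = (13 * 1000 * 0.78) / (1000 * 9.81 * 38)
  = 10140 / 372780
  = 0.02720 m^3/s = 27.20 L/s


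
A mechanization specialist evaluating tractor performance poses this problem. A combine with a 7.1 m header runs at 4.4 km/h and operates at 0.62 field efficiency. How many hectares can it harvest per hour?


C = w * v * eta_f / 10
  = 7.1 * 4.4 * 0.62 / 10
  = 19.37 / 10
  = 1.94 ha/h


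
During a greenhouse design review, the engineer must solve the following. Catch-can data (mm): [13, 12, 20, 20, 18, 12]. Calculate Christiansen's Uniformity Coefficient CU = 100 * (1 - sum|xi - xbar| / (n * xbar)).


xbar = 95 / 6 = 15.833
sum|xi - xbar| = 21
CU = 100 * (1 - 21 / (6 * 15.833))
   = 100 * (1 - 0.2211)
   = 77.89%


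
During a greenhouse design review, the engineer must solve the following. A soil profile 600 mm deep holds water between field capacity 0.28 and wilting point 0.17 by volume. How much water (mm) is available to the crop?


AW = (FC - WP) * D
   = (0.28 - 0.17) * 600
   = 0.11 * 600
   = 66 mm


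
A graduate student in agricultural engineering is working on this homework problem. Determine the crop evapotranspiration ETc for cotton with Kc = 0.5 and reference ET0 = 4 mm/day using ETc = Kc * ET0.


ETc = Kc * ET0
    = 0.5 * 4
    = 2 mm/day


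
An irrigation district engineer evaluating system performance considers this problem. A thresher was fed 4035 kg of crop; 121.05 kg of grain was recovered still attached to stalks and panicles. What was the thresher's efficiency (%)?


eta = (total - unthreshed) / total * 100
    = (4035 - 121.05) / 4035 * 100
    = 3913.95 / 4035 * 100
    = 97%


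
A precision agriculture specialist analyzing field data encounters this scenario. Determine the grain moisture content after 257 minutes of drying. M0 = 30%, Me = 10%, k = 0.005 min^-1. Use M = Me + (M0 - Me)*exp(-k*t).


M = Me + (M0 - Me) * e^(-k*t)
  = 10 + (30 - 10) * e^(-0.005*257)
  = 10 + 20 * e^(-1.285)
  = 10 + 20 * 0.27665
  = 10 + 5.5330
  = 15.53%


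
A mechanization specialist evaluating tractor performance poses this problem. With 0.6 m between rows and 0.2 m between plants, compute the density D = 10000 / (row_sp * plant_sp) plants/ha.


D = 10000 / (row_sp * plant_sp)
  = 10000 / (0.6 * 0.2)
  = 10000 / 0.1200
  = 83333.33 plants/ha


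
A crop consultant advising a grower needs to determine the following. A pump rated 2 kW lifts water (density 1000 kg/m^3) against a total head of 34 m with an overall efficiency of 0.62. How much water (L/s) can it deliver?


Q = (P * 1000 * eta) / (rho * g * H)
  = (2 * 1000 * 0.62) / (1000 * 9.81 * 34)
  = 1240 / 333540
  = 0.00372 m^3/s = 3.72 L/s


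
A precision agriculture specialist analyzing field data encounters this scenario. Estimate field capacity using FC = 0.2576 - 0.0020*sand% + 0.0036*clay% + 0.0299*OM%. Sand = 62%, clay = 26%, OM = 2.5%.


FC = 0.2576 - 0.0020*62 + 0.0036*26 + 0.0299*2.5
   = 0.2576 - 0.1240 + 0.0936 + 0.0748
   = 0.3020


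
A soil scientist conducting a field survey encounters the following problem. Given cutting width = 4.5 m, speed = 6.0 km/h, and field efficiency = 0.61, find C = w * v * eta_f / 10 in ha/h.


C = w * v * eta_f / 10
  = 4.5 * 6.0 * 0.61 / 10
  = 16.47 / 10
  = 1.65 ha/h


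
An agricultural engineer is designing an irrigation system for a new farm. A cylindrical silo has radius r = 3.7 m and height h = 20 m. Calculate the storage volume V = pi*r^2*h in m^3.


V = pi * r^2 * h
  = pi * 3.7^2 * 20
  = pi * 13.69 * 20
  = 860.17 m^3


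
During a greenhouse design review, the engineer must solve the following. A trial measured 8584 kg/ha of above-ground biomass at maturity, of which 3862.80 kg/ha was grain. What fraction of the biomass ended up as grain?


HI = grain_yield / biomass
   = 3862.80 / 8584
   = 0.45


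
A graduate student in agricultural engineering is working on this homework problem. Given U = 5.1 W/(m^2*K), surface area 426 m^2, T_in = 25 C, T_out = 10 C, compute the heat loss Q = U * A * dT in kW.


dT = 25 - (10) = 15 K
Q = U * A * dT
  = 5.1 * 426 * 15
  = 32589 W = 32.59 kW


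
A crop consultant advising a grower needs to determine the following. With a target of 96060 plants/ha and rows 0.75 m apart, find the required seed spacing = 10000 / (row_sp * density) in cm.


spacing = 10000 / (row_sp * density)
        = 10000 / (0.75 * 96060)
        = 10000 / 72045
        = 0.13880 m = 13.88 cm


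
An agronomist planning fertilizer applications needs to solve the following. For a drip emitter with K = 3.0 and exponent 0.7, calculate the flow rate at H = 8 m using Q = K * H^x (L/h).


Q = K * H^x
  = 3.0 * 8^0.7
  = 3.0 * 4.2871
  = 12.86 L/h


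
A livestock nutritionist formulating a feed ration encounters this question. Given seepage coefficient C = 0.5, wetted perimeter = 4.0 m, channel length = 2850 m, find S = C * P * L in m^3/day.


S = C * P * L
  = 0.5 * 4.0 * 2850
  = 5700 m^3/day


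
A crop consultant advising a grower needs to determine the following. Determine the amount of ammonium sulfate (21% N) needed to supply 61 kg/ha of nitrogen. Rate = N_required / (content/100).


Rate = N_required / (N_content / 100)
     = 61 / (21 / 100)
     = 61 / 0.21
     = 290.48 kg/ha


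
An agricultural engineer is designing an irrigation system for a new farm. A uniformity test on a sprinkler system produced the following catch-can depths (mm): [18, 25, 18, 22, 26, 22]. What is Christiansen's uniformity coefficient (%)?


xbar = 131 / 6 = 21.833
sum|xi - xbar| = 15.333
CU = 100 * (1 - 15.333 / (6 * 21.833))
   = 100 * (1 - 0.1170)
   = 88.30%


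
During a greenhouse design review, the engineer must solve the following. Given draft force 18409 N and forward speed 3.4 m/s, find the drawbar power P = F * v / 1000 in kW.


P = F * v / 1000
  = 18409 * 3.4 / 1000
  = 62590.60 / 1000
  = 62.59 kW


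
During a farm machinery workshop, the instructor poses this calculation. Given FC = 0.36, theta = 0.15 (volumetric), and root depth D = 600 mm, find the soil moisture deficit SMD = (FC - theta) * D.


SMD = (FC - theta) * D
    = (0.36 - 0.15) * 600
    = 0.210 * 600
    = 126 mm


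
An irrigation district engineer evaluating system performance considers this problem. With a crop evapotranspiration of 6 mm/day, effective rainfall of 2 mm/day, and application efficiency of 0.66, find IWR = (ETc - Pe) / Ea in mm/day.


IWR = (ETc - Pe) / Ea
    = (6 - 2) / 0.66
    = 4 / 0.66
    = 6.06 mm/day


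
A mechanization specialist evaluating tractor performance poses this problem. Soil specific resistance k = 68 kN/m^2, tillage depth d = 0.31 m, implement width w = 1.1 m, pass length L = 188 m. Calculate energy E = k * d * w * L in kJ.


E = k * d * w * L
  = 68 * 0.31 * 1.1 * 188
  = 4359.34 kJ


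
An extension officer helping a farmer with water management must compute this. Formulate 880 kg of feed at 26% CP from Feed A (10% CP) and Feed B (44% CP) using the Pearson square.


parts_A = CP_b - target = 44 - 26 = 18
parts_B = target - CP_a = 26 - 10 = 16
total_parts = 18 + 16 = 34
Feed A = 880 * 18 / 34 = 465.88 kg
Feed B = 880 * 16 / 34 = 414.12 kg

465.88 kg


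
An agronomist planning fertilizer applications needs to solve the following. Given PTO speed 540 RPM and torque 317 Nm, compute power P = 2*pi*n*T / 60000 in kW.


P = 2*pi*n*T / 60000
  = 2*pi * 540 * 317 / 60000
  = 1075555.66 / 60000
  = 17.93 kW


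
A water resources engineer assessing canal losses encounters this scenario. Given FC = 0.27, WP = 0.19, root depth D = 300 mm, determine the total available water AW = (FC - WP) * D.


AW = (FC - WP) * D
   = (0.27 - 0.19) * 300
   = 0.08 * 300
   = 24 mm


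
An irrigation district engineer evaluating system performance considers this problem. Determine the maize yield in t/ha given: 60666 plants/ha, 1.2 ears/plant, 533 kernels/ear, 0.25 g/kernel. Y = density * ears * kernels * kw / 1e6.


Y = density * ears * kernels * kw
  = 60666 * 1.2 * 533 * 0.25 g/ha
  = 9700493.40 g/ha
  = 9700.49 kg/ha = 9.70 t/ha


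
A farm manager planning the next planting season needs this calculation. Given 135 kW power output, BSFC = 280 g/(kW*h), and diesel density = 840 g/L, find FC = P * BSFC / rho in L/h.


FC = P * BSFC / rho_fuel
   = 135 * 280 / 840
   = 37800 / 840
   = 45 L/h


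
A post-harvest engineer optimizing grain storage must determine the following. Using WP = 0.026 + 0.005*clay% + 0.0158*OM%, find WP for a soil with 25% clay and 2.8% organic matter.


WP = 0.026 + 0.005*25 + 0.0158*2.8
   = 0.026 + 0.1250 + 0.0442
   = 0.1952
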